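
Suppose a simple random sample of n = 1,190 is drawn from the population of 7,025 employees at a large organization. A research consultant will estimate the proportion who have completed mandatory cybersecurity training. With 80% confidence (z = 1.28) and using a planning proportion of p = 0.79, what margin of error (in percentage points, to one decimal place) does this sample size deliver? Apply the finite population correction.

1.4

Finite-population factor: (N−n)/(N−1) = (7025−1190)/(7025−1) = 0.8307.
SE(p̂) = √[p(1−p)/n · (N−n)/(N−1)] = √[0.1659/1190 × 0.8307] = 0.01076.
E = z × SE = 1.28 × 0.01076 = 0.01377 ≈ 1.4 percentage points.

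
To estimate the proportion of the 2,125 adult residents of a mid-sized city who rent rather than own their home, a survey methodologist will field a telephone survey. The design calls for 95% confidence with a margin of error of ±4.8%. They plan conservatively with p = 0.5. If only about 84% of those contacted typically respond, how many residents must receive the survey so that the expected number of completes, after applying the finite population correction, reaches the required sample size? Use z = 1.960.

Completed interviews needed (unadjusted): n₀ = 1.960² × 0.2500 / 0.048² ≈ 416.84 → 417.
FPC for N = 2,125: n = 417 / (1 + 416/2125) = 417 / 1.1958 ≈ 348.73 → 349.
At an 84% response rate, contacts needed = 349 / 0.84 ≈ 415.48 → 416.

416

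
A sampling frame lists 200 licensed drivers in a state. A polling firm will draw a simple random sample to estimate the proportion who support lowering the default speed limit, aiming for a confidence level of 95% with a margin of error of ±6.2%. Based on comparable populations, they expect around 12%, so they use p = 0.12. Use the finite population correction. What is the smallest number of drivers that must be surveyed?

70

For 95% confidence, z = 1.960.
Unadjusted: n₀ = 1.960² × 0.12 × 0.88 / 0.062² ≈ 105.53, so n₀ = 106.
Finite population correction with N = 200: n = n₀ / (1 + (n₀−1)/N) = 106 / (1 + 105/200) = 106 / 1.5250 ≈ 69.51.
Rounding up, n = 70.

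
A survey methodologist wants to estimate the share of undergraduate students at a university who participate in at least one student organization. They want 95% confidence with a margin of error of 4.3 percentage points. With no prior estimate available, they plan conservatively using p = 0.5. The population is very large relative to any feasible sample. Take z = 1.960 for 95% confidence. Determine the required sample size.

520

With p = 0.5, p(1−p) = 0.25.
n = z²·p(1−p)/E² = 1.960² × 0.2500 / 0.043² = 3.8416 × 0.2500 / 0.001849 ≈ 519.42.
Rounding up gives n = 520.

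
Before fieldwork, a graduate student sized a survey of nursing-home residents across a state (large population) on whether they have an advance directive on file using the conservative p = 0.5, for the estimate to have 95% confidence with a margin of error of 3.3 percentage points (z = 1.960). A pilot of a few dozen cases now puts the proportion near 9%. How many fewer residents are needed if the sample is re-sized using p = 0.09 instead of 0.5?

593

Conservative (p = 0.5): n = 1.960² × 0.25 / 0.033² ≈ 881.91 → 882.
Using p = 0.09: p(1−p) = 0.0819, so n = 1.960² × 0.0819 / 0.033² ≈ 288.91 → 289.
Reduction: 882 − 289 = 593.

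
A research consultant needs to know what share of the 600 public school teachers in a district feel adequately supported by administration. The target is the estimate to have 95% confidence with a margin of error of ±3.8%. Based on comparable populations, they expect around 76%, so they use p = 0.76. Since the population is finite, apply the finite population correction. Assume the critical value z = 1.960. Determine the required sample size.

269

Unadjusted: n₀ = 1.960² × 0.76 × 0.24 / 0.038² ≈ 485.25, so n₀ = 486.
Finite population correction with N = 600: n = n₀ / (1 + (n₀−1)/N) = 486 / (1 + 485/600) = 486 / 1.8083 ≈ 268.76.
Rounding up, n = 269.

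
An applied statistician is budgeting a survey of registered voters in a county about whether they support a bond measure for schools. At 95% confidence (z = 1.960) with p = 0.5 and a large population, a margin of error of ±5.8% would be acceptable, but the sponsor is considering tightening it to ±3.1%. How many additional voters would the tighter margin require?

714

At ±5.8%: n = 1.960² × 0.2500 / 0.058² ≈ 285.49 → 286.
At ±3.1%: n = 1.960² × 0.2500 / 0.031² ≈ 999.38 → 1000.
Additional respondents: 1000 − 286 = 714.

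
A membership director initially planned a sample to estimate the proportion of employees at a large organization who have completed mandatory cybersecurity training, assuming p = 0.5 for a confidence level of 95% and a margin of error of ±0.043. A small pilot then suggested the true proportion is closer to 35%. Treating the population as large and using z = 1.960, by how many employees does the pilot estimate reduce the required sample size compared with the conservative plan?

47

Conservative (p = 0.5): n = 1.960² × 0.25 / 0.043² ≈ 519.42 → 520.
Using p = 0.35: p(1−p) = 0.2275, so n = 1.960² × 0.2275 / 0.043² ≈ 472.67 → 473.
Reduction: 520 − 473 = 47.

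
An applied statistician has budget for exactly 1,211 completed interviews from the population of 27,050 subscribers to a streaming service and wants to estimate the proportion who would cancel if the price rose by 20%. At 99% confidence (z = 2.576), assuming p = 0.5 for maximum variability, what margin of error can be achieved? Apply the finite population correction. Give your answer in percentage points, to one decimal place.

3.6

Finite-population factor: (N−n)/(N−1) = (27050−1211)/(27050−1) = 0.9553.
SE(p̂) = √[p(1−p)/n · (N−n)/(N−1)] = √[0.2500/1211 × 0.9553] = 0.01404.
E = z × SE = 2.576 × 0.01404 = 0.03617 ≈ 3.6 percentage points.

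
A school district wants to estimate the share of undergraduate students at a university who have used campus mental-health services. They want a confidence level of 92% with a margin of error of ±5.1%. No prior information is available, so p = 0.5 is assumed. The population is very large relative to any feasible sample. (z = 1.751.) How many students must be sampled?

With p = 0.5, p(1−p) = 0.25.
n = z²·p(1−p)/E² = 1.751² × 0.2500 / 0.051² = 3.0660 × 0.2500 / 0.002601 ≈ 294.69.
Rounding up gives n = 295.

295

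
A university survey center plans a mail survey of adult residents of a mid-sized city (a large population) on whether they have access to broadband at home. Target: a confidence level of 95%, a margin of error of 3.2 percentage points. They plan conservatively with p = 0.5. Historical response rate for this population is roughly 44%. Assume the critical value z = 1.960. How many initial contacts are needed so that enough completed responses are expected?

Completed interviews needed: n₀ = 1.960² × 0.2500 / 0.032² ≈ 937.89 → 938.
At a 44% response rate, contacts needed = 938 / 0.44 ≈ 2131.82 → 2132.

2132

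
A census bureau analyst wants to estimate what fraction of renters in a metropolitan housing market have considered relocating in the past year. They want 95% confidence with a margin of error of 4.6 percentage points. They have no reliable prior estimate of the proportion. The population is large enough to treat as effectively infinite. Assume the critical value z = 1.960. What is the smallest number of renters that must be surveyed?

454

With no prior estimate, use p = 0.5, giving p(1−p) = 0.25.
n = z²·p(1−p)/E² = 1.960² × 0.2500 / 0.046² = 3.8416 × 0.2500 / 0.002116 ≈ 453.88.
Rounding up gives n = 454.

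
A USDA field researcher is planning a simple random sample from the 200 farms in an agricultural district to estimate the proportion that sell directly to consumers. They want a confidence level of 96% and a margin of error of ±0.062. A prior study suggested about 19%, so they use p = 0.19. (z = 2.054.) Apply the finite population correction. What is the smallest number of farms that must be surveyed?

Unadjusted: n₀ = 2.054² × 0.19 × 0.81 / 0.062² ≈ 168.91, so n₀ = 169.
Finite population correction with N = 200: n = n₀ / (1 + (n₀−1)/N) = 169 / (1 + 168/200) = 169 / 1.8400 ≈ 91.85.
Rounding up, n = 92.

92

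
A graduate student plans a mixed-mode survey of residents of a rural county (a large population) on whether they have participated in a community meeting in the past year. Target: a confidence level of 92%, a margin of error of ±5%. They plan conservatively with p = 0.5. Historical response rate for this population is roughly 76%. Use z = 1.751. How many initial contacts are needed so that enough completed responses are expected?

404

Completed interviews needed: n₀ = 1.751² × 0.2500 / 0.050² ≈ 306.60 → 307.
At a 76% response rate, contacts needed = 307 / 0.76 ≈ 403.95 → 404.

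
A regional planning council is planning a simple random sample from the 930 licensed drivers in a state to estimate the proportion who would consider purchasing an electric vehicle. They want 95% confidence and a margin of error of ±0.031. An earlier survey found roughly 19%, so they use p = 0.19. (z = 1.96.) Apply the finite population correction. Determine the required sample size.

Unadjusted: n₀ = 1.96² × 0.19 × 0.81 / 0.031² ≈ 615.22, so n₀ = 616.
Finite population correction with N = 930: n = n₀ / (1 + (n₀−1)/N) = 616 / (1 + 615/930) = 616 / 1.6613 ≈ 370.80.
Rounding up, n = 371.

371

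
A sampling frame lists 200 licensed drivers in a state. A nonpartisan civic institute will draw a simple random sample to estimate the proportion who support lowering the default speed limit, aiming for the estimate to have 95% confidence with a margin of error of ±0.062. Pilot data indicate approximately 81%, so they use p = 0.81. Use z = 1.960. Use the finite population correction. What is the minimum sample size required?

88

Unadjusted: n₀ = 1.960² × 0.81 × 0.19 / 0.062² ≈ 153.80, so n₀ = 154.
Finite population correction with N = 200: n = n₀ / (1 + (n₀−1)/N) = 154 / (1 + 153/200) = 154 / 1.7650 ≈ 87.25.
Rounding up, n = 88.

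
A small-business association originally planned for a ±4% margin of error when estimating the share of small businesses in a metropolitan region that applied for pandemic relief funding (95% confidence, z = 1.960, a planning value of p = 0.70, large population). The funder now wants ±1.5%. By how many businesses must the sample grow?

3081

At ±4%: n = 1.960² × 0.2100 / 0.040² ≈ 504.21 → 505.
At ±1.5%: n = 1.960² × 0.2100 / 0.015² ≈ 3585.49 → 3586.
Additional respondents: 3586 − 505 = 3081.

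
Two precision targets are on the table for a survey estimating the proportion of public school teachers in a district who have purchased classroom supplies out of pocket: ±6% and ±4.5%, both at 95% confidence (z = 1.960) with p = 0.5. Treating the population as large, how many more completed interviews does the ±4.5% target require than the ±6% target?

At ±6%: n = 1.960² × 0.2500 / 0.060² ≈ 266.78 → 267.
At ±4.5%: n = 1.960² × 0.2500 / 0.045² ≈ 474.27 → 475.
Additional respondents: 475 − 267 = 208.

208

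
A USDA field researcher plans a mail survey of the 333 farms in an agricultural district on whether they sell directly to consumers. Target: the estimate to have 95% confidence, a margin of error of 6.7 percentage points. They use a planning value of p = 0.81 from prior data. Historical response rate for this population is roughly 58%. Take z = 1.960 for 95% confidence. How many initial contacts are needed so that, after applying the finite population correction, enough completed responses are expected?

164

Completed interviews needed (unadjusted): n₀ = 1.960² × 0.1539 / 0.067² ≈ 131.70 → 132.
FPC for N = 333: n = 132 / (1 + 131/333) = 132 / 1.3934 ≈ 94.73 → 95.
At a 58% response rate, contacts needed = 95 / 0.58 ≈ 163.79 → 164.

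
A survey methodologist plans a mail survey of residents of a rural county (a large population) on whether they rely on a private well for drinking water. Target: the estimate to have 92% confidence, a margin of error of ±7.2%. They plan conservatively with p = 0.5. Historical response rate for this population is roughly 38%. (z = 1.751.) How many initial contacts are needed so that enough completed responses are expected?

390

Completed interviews needed: n₀ = 1.751² × 0.2500 / 0.072² ≈ 147.86 → 148.
At a 38% response rate, contacts needed = 148 / 0.38 ≈ 389.47 → 390.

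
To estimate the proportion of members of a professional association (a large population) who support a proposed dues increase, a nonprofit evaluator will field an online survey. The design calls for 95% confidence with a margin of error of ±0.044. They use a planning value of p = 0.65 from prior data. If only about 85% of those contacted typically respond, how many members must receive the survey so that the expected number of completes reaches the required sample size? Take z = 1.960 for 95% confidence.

532

Completed interviews needed: n₀ = 1.960² × 0.2275 / 0.044² ≈ 451.43 → 452.
At an 85% response rate, contacts needed = 452 / 0.85 ≈ 531.76 → 532.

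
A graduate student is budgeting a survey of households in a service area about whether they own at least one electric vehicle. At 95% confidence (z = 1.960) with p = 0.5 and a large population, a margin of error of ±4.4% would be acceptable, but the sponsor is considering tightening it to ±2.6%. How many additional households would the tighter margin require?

924

At ±4.4%: n = 1.960² × 0.2500 / 0.044² ≈ 496.07 → 497.
At ±2.6%: n = 1.960² × 0.2500 / 0.026² ≈ 1420.71 → 1421.
Additional respondents: 1421 − 497 = 924.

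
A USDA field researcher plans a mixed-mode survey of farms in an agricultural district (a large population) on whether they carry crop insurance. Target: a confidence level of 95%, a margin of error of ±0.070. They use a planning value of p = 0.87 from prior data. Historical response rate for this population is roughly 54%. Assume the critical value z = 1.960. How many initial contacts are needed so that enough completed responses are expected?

165

Completed interviews needed: n₀ = 1.960² × 0.1131 / 0.070² ≈ 88.67 → 89.
At a 54% response rate, contacts needed = 89 / 0.54 ≈ 164.81 → 165.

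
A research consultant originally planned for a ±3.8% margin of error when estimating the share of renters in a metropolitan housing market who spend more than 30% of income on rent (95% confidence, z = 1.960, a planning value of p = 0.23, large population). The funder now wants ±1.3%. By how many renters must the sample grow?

3554

At ±3.8%: n = 1.960² × 0.1771 / 0.038² ≈ 471.15 → 472.
At ±1.3%: n = 1.960² × 0.1771 / 0.013² ≈ 4025.72 → 4026.
Additional respondents: 4026 − 472 = 3554.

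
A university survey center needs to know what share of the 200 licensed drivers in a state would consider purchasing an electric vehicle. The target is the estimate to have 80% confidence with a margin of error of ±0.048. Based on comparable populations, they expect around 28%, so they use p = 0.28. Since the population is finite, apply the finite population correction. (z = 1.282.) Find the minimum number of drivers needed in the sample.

84

Unadjusted: n₀ = 1.282² × 0.28 × 0.72 / 0.048² ≈ 143.81, so n₀ = 144.
Finite population correction with N = 200: n = n₀ / (1 + (n₀−1)/N) = 144 / (1 + 143/200) = 144 / 1.7150 ≈ 83.97.
Rounding up, n = 84.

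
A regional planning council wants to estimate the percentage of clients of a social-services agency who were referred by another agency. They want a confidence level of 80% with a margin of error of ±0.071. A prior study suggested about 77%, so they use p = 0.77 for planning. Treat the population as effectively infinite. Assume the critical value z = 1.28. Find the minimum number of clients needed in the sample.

58

With p = 0.77, p(1−p) = 0.1771.
n = z²·p(1−p)/E² = 1.28² × 0.1771 / 0.071² = 1.6384 × 0.1771 / 0.005041 ≈ 57.56.
Rounding up gives n = 58.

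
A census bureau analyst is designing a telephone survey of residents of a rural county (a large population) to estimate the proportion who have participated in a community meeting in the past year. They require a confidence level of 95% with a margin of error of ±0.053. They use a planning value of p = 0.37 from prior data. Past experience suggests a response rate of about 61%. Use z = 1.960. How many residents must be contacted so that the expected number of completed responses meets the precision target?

Completed interviews needed: n₀ = 1.960² × 0.2331 / 0.053² ≈ 318.79 → 319.
At a 61% response rate, contacts needed = 319 / 0.61 ≈ 522.95 → 523.

523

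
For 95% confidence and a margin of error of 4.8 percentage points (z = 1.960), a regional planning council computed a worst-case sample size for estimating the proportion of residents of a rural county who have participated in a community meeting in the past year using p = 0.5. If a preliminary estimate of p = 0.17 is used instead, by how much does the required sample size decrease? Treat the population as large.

181

Conservative (p = 0.5): n = 1.960² × 0.25 / 0.048² ≈ 416.84 → 417.
Using p = 0.17: p(1−p) = 0.1411, so n = 1.960² × 0.1411 / 0.048² ≈ 235.26 → 236.
Reduction: 417 − 236 = 181.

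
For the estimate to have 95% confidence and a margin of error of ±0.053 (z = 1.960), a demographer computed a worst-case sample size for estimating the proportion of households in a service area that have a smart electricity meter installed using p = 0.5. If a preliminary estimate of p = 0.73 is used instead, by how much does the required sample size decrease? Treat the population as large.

72

Conservative (p = 0.5): n = 1.960² × 0.25 / 0.053² ≈ 341.90 → 342.
Using p = 0.73: p(1−p) = 0.1971, so n = 1.960² × 0.1971 / 0.053² ≈ 269.55 → 270.
Reduction: 342 − 270 = 72.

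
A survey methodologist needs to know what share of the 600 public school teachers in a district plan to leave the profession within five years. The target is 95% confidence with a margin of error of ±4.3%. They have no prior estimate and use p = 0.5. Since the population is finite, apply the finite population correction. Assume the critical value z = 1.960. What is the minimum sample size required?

279

Unadjusted: n₀ = 1.960² × 0.50 × 0.50 / 0.043² ≈ 519.42, so n₀ = 520.
Finite population correction with N = 600: n = n₀ / (1 + (n₀−1)/N) = 520 / (1 + 519/600) = 520 / 1.8650 ≈ 278.82.
Rounding up, n = 279.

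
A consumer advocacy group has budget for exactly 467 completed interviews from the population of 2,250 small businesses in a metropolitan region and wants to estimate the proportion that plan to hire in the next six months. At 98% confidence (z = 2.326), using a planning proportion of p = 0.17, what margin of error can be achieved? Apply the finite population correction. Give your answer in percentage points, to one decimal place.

Finite-population factor: (N−n)/(N−1) = (2250−467)/(2250−1) = 0.7928.
SE(p̂) = √[p(1−p)/n · (N−n)/(N−1)] = √[0.1411/467 × 0.7928] = 0.01548.
E = z × SE = 2.326 × 0.01548 = 0.03600 ≈ 3.6 percentage points.

3.6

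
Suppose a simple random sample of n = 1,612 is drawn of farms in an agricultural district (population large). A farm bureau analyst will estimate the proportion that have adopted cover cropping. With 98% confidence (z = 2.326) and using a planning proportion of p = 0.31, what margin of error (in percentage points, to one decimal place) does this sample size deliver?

SE(p̂) = √[p(1−p)/n] = √[0.2139/1612] = 0.01152.
E = z × SE = 2.326 × 0.01152 = 0.02679, or 2.7 percentage points.

2.7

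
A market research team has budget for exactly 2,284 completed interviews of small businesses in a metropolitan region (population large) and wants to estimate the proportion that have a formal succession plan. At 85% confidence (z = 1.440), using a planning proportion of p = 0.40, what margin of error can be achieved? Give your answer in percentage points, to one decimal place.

1.5

SE(p̂) = √[p(1−p)/n] = √[0.2400/2284] = 0.01025.
E = z × SE = 1.440 × 0.01025 = 0.01476, or 1.5 percentage points.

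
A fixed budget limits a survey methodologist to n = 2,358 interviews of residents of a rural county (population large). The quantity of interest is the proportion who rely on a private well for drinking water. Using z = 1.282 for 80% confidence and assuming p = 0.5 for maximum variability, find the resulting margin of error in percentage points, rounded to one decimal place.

1.3

SE(p̂) = √[p(1−p)/n] = √[0.2500/2358] = 0.01030.
E = z × SE = 1.282 × 0.01030 = 0.01320, or 1.3 percentage points.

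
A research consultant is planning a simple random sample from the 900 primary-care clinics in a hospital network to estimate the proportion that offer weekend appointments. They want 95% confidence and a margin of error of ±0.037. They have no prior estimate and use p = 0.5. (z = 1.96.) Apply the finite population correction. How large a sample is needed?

Unadjusted: n₀ = 1.96² × 0.50 × 0.50 / 0.037² ≈ 701.53, so n₀ = 702.
Finite population correction with N = 900: n = n₀ / (1 + (n₀−1)/N) = 702 / (1 + 701/900) = 702 / 1.7789 ≈ 394.63.
Rounding up, n = 395.

395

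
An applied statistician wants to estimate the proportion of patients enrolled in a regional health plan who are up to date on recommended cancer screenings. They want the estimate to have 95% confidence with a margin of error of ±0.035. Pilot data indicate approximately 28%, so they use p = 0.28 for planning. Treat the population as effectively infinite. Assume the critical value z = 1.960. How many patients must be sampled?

With p = 0.28, p(1−p) = 0.2016.
n = z²·p(1−p)/E² = 1.960² × 0.2016 / 0.035² = 3.8416 × 0.2016 / 0.001225 ≈ 632.22.
Rounding up gives n = 633.

633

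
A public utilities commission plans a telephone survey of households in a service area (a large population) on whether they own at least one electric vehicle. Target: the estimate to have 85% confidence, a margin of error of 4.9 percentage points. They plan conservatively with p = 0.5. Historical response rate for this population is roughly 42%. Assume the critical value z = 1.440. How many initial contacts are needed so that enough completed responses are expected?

Completed interviews needed: n₀ = 1.440² × 0.2500 / 0.049² ≈ 215.91 → 216.
At a 42% response rate, contacts needed = 216 / 0.42 ≈ 514.29 → 515.

515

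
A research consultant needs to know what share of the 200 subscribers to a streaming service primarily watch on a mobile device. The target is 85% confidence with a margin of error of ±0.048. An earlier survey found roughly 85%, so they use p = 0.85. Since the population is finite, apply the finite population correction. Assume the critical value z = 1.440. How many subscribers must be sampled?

Unadjusted: n₀ = 1.440² × 0.85 × 0.15 / 0.048² ≈ 114.75, so n₀ = 115.
Finite population correction with N = 200: n = n₀ / (1 + (n₀−1)/N) = 115 / (1 + 114/200) = 115 / 1.5700 ≈ 73.25.
Rounding up, n = 74.

74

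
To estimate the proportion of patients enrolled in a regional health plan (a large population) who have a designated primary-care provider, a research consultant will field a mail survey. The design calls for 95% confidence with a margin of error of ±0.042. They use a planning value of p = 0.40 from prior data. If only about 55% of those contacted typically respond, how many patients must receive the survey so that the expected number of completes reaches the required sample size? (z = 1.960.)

Completed interviews needed: n₀ = 1.960² × 0.2400 / 0.042² ≈ 522.67 → 523.
At a 55% response rate, contacts needed = 523 / 0.55 ≈ 950.91 → 951.

951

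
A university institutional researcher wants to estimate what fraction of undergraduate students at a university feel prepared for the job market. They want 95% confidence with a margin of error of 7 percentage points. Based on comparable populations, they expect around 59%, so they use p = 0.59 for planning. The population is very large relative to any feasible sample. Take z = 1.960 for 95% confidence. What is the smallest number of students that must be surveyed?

With p = 0.59, p(1−p) = 0.2419.
n = z²·p(1−p)/E² = 1.960² × 0.2419 / 0.070² = 3.8416 × 0.2419 / 0.004900 ≈ 189.65.
Rounding up gives n = 190.

190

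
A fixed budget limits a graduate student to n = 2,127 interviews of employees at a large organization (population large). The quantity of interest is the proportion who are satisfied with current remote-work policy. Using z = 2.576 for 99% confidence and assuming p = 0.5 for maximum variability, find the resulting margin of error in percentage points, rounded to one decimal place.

SE(p̂) = √[p(1−p)/n] = √[0.2500/2127] = 0.01084.
E = z × SE = 2.576 × 0.01084 = 0.02793, or 2.8 percentage points.

2.8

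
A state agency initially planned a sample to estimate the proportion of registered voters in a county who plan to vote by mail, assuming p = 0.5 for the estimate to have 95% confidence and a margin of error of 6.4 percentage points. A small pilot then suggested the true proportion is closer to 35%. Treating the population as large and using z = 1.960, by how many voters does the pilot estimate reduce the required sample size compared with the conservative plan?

21

Conservative (p = 0.5): n = 1.960² × 0.25 / 0.064² ≈ 234.47 → 235.
Using p = 0.35: p(1−p) = 0.2275, so n = 1.960² × 0.2275 / 0.064² ≈ 213.37 → 214.
Reduction: 235 − 214 = 21.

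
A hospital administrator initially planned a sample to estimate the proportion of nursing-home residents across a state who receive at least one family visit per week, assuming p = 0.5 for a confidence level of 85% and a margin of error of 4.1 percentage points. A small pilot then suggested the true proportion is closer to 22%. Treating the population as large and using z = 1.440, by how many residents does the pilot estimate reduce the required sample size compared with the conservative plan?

97

Conservative (p = 0.5): n = 1.440² × 0.25 / 0.041² ≈ 308.39 → 309.
Using p = 0.22: p(1−p) = 0.1716, so n = 1.440² × 0.1716 / 0.041² ≈ 211.68 → 212.
Reduction: 309 − 212 = 97.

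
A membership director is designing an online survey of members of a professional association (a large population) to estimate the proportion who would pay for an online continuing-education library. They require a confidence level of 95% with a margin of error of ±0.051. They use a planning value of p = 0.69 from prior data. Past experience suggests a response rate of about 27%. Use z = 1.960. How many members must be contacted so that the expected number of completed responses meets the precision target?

1171

Completed interviews needed: n₀ = 1.960² × 0.2139 / 0.051² ≈ 315.92 → 316.
At a 27% response rate, contacts needed = 316 / 0.27 ≈ 1170.37 → 1171.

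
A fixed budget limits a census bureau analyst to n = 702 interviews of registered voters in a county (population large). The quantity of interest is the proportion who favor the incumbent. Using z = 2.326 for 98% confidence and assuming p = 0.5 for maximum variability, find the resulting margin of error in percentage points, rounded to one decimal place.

4.4

SE(p̂) = √[p(1−p)/n] = √[0.2500/702] = 0.01887.
E = z × SE = 2.326 × 0.01887 = 0.04389, or 4.4 percentage points.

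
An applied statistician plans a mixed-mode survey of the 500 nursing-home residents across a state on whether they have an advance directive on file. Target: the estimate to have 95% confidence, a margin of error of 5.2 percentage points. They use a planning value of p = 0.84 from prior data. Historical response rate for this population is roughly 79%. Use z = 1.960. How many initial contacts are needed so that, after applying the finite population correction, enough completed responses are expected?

176

Completed interviews needed (unadjusted): n₀ = 1.960² × 0.1344 / 0.052² ≈ 190.94 → 191.
FPC for N = 500: n = 191 / (1 + 190/500) = 191 / 1.3800 ≈ 138.41 → 139.
At a 79% response rate, contacts needed = 139 / 0.79 ≈ 175.95 → 176.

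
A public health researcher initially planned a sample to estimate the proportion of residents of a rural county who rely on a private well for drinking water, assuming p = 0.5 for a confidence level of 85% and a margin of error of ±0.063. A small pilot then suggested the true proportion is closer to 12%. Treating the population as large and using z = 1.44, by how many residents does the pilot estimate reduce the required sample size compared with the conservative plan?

75

Conservative (p = 0.5): n = 1.44² × 0.25 / 0.063² ≈ 130.61 → 131.
Using p = 0.12: p(1−p) = 0.1056, so n = 1.44² × 0.1056 / 0.063² ≈ 55.17 → 56.
Reduction: 131 − 56 = 75.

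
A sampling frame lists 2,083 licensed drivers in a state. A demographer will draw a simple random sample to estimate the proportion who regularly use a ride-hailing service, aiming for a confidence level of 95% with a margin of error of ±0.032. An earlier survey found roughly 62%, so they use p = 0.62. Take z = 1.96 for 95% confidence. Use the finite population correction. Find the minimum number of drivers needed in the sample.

621

Unadjusted: n₀ = 1.96² × 0.62 × 0.38 / 0.032² ≈ 883.87, so n₀ = 884.
Finite population correction with N = 2,083: n = n₀ / (1 + (n₀−1)/N) = 884 / (1 + 883/2083) = 884 / 1.4239 ≈ 620.83.
Rounding up, n = 621.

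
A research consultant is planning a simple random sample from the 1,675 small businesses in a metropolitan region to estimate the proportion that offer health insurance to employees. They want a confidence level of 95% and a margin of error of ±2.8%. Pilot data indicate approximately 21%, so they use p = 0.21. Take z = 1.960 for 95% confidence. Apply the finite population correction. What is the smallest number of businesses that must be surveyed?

Unadjusted: n₀ = 1.960² × 0.21 × 0.79 / 0.028² ≈ 812.91, so n₀ = 813.
Finite population correction with N = 1,675: n = n₀ / (1 + (n₀−1)/N) = 813 / (1 + 812/1675) = 813 / 1.4848 ≈ 547.56.
Rounding up, n = 548.

548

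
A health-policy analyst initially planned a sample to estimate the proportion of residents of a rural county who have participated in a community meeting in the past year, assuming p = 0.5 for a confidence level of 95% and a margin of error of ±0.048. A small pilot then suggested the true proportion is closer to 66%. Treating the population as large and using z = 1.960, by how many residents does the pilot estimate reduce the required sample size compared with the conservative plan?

Conservative (p = 0.5): n = 1.960² × 0.25 / 0.048² ≈ 416.84 → 417.
Using p = 0.66: p(1−p) = 0.2244, so n = 1.960² × 0.2244 / 0.048² ≈ 374.16 → 375.
Reduction: 417 − 375 = 42.

42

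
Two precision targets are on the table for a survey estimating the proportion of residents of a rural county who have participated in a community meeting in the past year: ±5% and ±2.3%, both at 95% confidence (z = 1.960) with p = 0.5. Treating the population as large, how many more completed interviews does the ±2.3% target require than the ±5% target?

1431

At ±5%: n = 1.960² × 0.2500 / 0.050² ≈ 384.16 → 385.
At ±2.3%: n = 1.960² × 0.2500 / 0.023² ≈ 1815.50 → 1816.
Additional respondents: 1816 − 385 = 1431.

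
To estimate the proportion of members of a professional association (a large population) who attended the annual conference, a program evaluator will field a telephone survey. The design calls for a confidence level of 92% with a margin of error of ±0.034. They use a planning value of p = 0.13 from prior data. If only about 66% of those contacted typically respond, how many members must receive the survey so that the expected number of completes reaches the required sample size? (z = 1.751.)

Completed interviews needed: n₀ = 1.751² × 0.1131 / 0.034² ≈ 299.97 → 300.
At a 66% response rate, contacts needed = 300 / 0.66 ≈ 454.55 → 455.

455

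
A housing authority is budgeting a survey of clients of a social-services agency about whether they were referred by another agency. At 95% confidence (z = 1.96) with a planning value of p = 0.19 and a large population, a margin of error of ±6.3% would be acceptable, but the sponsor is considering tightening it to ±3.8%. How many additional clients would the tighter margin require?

261

At ±6.3%: n = 1.96² × 0.1539 / 0.063² ≈ 148.96 → 149.
At ±3.8%: n = 1.96² × 0.1539 / 0.038² ≈ 409.43 → 410.
Additional respondents: 410 − 149 = 261.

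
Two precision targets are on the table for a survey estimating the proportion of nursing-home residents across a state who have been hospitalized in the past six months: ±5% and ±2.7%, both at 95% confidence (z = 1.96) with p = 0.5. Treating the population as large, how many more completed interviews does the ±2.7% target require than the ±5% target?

At ±5%: n = 1.96² × 0.2500 / 0.050² ≈ 384.16 → 385.
At ±2.7%: n = 1.96² × 0.2500 / 0.027² ≈ 1317.42 → 1318.
Additional respondents: 1318 − 385 = 933.

933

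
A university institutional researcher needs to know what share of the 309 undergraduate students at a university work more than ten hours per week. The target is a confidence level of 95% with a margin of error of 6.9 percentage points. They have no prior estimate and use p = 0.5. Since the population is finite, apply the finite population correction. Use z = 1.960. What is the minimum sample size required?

123

Unadjusted: n₀ = 1.960² × 0.50 × 0.50 / 0.069² ≈ 201.72, so n₀ = 202.
Finite population correction with N = 309: n = n₀ / (1 + (n₀−1)/N) = 202 / (1 + 201/309) = 202 / 1.6505 ≈ 122.39.
Rounding up, n = 123.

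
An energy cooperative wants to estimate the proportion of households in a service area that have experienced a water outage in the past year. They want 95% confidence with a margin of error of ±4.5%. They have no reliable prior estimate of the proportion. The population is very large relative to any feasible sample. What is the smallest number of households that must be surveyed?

475

For 95% confidence, z = 1.960.
With no prior estimate, use p = 0.5, giving p(1−p) = 0.25.
n = z²·p(1−p)/E² = 1.960² × 0.2500 / 0.045² = 3.8416 × 0.2500 / 0.002025 ≈ 474.27.
Rounding up gives n = 475.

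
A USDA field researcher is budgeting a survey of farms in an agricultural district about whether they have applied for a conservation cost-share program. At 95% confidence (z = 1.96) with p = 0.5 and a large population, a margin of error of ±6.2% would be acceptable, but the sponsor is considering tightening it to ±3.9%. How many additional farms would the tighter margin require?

382

At ±6.2%: n = 1.96² × 0.2500 / 0.062² ≈ 249.84 → 250.
At ±3.9%: n = 1.96² × 0.2500 / 0.039² ≈ 631.43 → 632.
Additional respondents: 632 − 250 = 382.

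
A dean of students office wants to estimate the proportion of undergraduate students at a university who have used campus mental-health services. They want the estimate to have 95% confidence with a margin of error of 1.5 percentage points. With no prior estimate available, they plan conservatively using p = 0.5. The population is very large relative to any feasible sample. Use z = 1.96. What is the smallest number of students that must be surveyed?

4269

With p = 0.5, p(1−p) = 0.25.
n = z²·p(1−p)/E² = 1.96² × 0.2500 / 0.015² = 3.8416 × 0.2500 / 0.000225 ≈ 4268.44.
Rounding up gives n = 4269.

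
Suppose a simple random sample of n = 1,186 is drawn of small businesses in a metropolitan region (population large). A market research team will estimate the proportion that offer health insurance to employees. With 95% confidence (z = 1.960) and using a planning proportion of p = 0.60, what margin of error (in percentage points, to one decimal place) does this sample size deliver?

SE(p̂) = √[p(1−p)/n] = √[0.2400/1186] = 0.01423.
E = z × SE = 1.960 × 0.01423 = 0.02788, or 2.8 percentage points.

2.8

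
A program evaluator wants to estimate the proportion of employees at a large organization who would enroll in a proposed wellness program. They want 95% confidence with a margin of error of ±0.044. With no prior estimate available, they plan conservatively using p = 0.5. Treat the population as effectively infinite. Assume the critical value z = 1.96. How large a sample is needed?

497

With p = 0.5, p(1−p) = 0.25.
n = z²·p(1−p)/E² = 1.96² × 0.2500 / 0.044² = 3.8416 × 0.2500 / 0.001936 ≈ 496.07.
Rounding up gives n = 497.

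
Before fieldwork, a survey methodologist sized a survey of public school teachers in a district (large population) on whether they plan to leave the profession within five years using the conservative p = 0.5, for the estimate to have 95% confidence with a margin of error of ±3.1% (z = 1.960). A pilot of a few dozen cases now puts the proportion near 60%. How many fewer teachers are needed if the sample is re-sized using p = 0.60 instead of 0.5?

Conservative (p = 0.5): n = 1.960² × 0.25 / 0.031² ≈ 999.38 → 1000.
Using p = 0.60: p(1−p) = 0.2400, so n = 1.960² × 0.2400 / 0.031² ≈ 959.40 → 960.
Reduction: 1000 − 960 = 40.

40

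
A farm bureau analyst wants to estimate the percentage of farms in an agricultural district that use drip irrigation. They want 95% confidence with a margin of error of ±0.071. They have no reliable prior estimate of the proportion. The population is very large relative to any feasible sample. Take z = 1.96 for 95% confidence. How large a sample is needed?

191

With no prior estimate, use p = 0.5, giving p(1−p) = 0.25.
n = z²·p(1−p)/E² = 1.96² × 0.2500 / 0.071² = 3.8416 × 0.2500 / 0.005041 ≈ 190.52.
Rounding up gives n = 191.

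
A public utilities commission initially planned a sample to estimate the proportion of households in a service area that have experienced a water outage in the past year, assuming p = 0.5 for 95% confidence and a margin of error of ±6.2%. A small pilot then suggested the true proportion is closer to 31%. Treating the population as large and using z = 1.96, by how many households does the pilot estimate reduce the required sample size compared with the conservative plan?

36

Conservative (p = 0.5): n = 1.96² × 0.25 / 0.062² ≈ 249.84 → 250.
Using p = 0.31: p(1−p) = 0.2139, so n = 1.96² × 0.2139 / 0.062² ≈ 213.77 → 214.
Reduction: 250 − 214 = 36.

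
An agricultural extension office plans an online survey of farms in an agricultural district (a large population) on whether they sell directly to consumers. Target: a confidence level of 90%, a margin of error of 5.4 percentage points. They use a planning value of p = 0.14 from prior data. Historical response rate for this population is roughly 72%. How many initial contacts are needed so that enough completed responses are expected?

156

For 90% confidence, z = 1.645.
Completed interviews needed: n₀ = 1.645² × 0.1204 / 0.054² ≈ 111.73 → 112.
At a 72% response rate, contacts needed = 112 / 0.72 ≈ 155.56 → 156.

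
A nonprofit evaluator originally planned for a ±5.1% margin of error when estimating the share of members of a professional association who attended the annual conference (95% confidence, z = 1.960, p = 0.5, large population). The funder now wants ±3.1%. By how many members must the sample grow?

At ±5.1%: n = 1.960² × 0.2500 / 0.051² ≈ 369.24 → 370.
At ±3.1%: n = 1.960² × 0.2500 / 0.031² ≈ 999.38 → 1000.
Additional respondents: 1000 − 370 = 630.

630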